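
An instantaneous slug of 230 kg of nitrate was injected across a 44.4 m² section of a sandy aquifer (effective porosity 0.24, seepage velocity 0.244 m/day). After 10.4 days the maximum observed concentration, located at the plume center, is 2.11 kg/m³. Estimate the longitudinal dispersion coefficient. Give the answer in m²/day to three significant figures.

0.801 m²/day

At the plume center C_max = M/(n_e·A·√(4πDt)), so D = M²/(4πt·(n_e·A·C_max)²).
n_e·A·C_max = 0.24 × 44.4 × 2.11 = 22.48 kg/m.
D = 230²/(4π × 10.4 × 22.48²) = 0.801 m²/day.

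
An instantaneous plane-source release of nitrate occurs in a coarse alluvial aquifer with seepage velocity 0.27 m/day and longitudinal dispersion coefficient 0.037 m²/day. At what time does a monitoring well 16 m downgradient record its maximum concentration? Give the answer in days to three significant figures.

58.8 days

For the 1D instantaneous-source solution, setting ∂C/∂t = 0 at fixed x gives v²t² + 2Dt − x² = 0, so t = (√(D² + v²x²) − D)/v².
√(D² + v²x²) = √(0.037² + 0.27² × 16²) = 4.320; v² = 0.0729.
t = (4.320 − 0.037)/0.0729 = 58.8 days (vs. the pure-advection estimate x/v = 59.3 d).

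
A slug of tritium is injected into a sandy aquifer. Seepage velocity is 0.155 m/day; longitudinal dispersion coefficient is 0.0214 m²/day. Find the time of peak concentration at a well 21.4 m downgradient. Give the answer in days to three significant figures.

137 days

For the 1D instantaneous-source solution, setting ∂C/∂t = 0 at fixed x gives v²t² + 2Dt − x² = 0, so t = (√(D² + v²x²) − D)/v².
√(D² + v²x²) = √(0.0214² + 0.155² × 21.4²) = 3.317; v² = 0.024025.
t = (3.317 − 0.0214)/0.024025 = 137 days (vs. the pure-advection estimate x/v = 138 d).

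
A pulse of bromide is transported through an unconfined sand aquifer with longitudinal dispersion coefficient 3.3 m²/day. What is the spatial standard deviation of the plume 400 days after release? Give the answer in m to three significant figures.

Dispersive spreading gives a Gaussian with σ² = 2Dt; advection only shifts the center.
σ = √(2 × 3.3 × 400) = 51.4 m.

51.4 m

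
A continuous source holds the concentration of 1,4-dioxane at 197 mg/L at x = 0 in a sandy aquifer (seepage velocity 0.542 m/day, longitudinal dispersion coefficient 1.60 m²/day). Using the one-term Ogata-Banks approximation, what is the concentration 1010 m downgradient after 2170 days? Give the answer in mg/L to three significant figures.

For a continuous step input, C/C₀ ≈ ½·erfc((x−vt)/(2√(Dt))).
vt = 0.542 × 2170 = 1176.14 m and 2√(Dt) = 2√(1.60 × 2170) = 117.8 m.
Argument (x−vt)/(2√(Dt)) = (1010 − 1176.14)/117.8 = -1.410; ½·erfc(-1.410) = 0.9769.
C = 197 × 0.9769 = 192 mg/L.

192 mg/L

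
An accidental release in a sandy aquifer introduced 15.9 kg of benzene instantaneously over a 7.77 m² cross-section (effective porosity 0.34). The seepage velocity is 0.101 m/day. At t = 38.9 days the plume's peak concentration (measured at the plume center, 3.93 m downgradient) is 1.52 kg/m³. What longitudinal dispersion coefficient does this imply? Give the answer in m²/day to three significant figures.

0.0321 m²/day

At the plume center C_max = M/(n_e·A·√(4πDt)), so D = M²/(4πt·(n_e·A·C_max)²).
n_e·A·C_max = 0.34 × 7.77 × 1.52 = 4.016 kg/m.
D = 15.9²/(4π × 38.9 × 4.016²) = 0.0321 m²/day.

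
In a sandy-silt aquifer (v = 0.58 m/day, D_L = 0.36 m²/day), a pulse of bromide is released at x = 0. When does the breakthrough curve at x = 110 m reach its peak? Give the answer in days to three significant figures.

189 days

For the 1D instantaneous-source solution, setting ∂C/∂t = 0 at fixed x gives v²t² + 2Dt − x² = 0, so t = (√(D² + v²x²) − D)/v².
√(D² + v²x²) = √(0.36² + 0.58² × 110²) = 63.80; v² = 0.3364.
t = (63.80 − 0.36)/0.3364 = 189 days (vs. the pure-advection estimate x/v = 190 d).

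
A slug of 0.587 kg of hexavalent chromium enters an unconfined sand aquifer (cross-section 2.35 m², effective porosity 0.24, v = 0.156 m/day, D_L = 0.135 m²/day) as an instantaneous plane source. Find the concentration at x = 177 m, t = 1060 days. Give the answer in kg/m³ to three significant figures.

0.0194 kg/m³

For an instantaneous plane source, C(x,t) = M/(n_e·A·√(4πDt)) · exp(−(x−vt)²/(4Dt)), with n_e·A the pore (flow) area.
Plume center vt = 0.156 × 1060 = 165.36 m, so the well at 177 m is 11.64 m downgradient of the peak.
√(4πDt) = 42.41 m, giving peak height M/(n_e·A·√(4πDt)) = 0.587/(0.24 × 2.35 × 42.41) = 0.02454 kg/m³.
(x−vt)²/(4Dt) = (11.64)²/(4 × 0.135 × 1060) = 0.2367; exp(−0.2367) = 0.7892.
C = 0.02454 × 0.7892 = 0.0194 kg/m³.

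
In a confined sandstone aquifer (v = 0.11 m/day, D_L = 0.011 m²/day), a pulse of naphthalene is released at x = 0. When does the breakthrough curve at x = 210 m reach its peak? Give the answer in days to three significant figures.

1910 days

For the 1D instantaneous-source solution, setting ∂C/∂t = 0 at fixed x gives v²t² + 2Dt − x² = 0, so t = (√(D² + v²x²) − D)/v².
√(D² + v²x²) = √(0.011² + 0.11² × 210²) = 23.10; v² = 0.0121.
t = (23.10 − 0.011)/0.0121 = 1910 days (vs. the pure-advection estimate x/v = 1910 d).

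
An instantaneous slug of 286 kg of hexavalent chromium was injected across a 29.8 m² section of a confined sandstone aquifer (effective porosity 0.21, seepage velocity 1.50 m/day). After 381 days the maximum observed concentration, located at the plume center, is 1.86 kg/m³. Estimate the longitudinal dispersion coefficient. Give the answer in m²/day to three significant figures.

0.126 m²/day

At the plume center C_max = M/(n_e·A·√(4πDt)), so D = M²/(4πt·(n_e·A·C_max)²).
n_e·A·C_max = 0.21 × 29.8 × 1.86 = 11.64 kg/m.
D = 286²/(4π × 381 × 11.64²) = 0.126 m²/day.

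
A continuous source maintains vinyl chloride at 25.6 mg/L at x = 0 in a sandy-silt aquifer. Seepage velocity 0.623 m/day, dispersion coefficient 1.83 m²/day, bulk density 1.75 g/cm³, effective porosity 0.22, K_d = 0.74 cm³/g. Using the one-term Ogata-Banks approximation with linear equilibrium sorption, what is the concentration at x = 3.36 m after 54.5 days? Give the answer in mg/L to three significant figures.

15.7 mg/L

Retardation factor R = 1 + ρ_b·K_d/n = 1 + 1.75 × 0.74/0.22 = 6.886.
Sorption retards both mechanisms: v_R = v/R = 0.09047 m/day, D_R = D/R = 0.2658 m²/day.
v_R·t = 0.09047 × 54.5 = 4.930615 m; 2√(D_R t) = 7.612 m; argument = (3.36 − 4.930615)/7.612 = -0.2063.
C = C₀ × ½·erfc(-0.2063) = 25.6 × 0.6148 = 15.7 mg/L.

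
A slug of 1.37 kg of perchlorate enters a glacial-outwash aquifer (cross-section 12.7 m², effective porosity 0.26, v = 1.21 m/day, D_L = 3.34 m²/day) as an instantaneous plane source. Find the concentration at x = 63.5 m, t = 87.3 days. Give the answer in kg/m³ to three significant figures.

For an instantaneous plane source, C(x,t) = M/(n_e·A·√(4πDt)) · exp(−(x−vt)²/(4Dt)), with n_e·A the pore (flow) area.
Plume center vt = 1.21 × 87.3 = 105.633 m, so the well at 63.5 m is 42.133 m upgradient of the peak.
√(4πDt) = 60.53 m, giving peak height M/(n_e·A·√(4πDt)) = 1.37/(0.26 × 12.7 × 60.53) = 0.006854 kg/m³.
(x−vt)²/(4Dt) = (-42.133)²/(4 × 3.34 × 87.3) = 1.522; exp(−1.522) = 0.2183.
C = 0.006854 × 0.2183 = 0.00150 kg/m³.

0.00150 kg/m³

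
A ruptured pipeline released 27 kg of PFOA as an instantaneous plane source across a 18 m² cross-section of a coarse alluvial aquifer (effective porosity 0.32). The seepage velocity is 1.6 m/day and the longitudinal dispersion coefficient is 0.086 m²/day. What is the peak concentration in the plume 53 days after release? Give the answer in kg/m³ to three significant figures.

The peak of an instantaneous 1D plume sits at x = vt; there the Gaussian factor is 1 and C_max = M/(n_e·A·√(4πDt)), where n_e·A is the pore area the mass is dissolved in.
√(4πDt) = √(4π × 0.086 × 53) = 7.568 m, so C_max = 27/(0.32 × 18 × 7.568) = 0.619 kg/m³.

0.619 kg/m³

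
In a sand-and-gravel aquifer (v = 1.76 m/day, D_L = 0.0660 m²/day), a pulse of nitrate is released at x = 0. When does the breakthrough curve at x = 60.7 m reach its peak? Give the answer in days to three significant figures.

34.5 days

For the 1D instantaneous-source solution, setting ∂C/∂t = 0 at fixed x gives v²t² + 2Dt − x² = 0, so t = (√(D² + v²x²) − D)/v².
√(D² + v²x²) = √(0.0660² + 1.76² × 60.7²) = 106.8; v² = 3.0976.
t = (106.8 − 0.0660)/3.0976 = 34.5 days (vs. the pure-advection estimate x/v = 34.5 d).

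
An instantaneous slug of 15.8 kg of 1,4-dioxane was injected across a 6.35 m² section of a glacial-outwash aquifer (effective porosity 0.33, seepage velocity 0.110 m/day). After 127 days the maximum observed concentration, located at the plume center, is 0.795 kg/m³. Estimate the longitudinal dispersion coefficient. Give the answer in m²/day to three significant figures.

0.0564 m²/day

At the plume center C_max = M/(n_e·A·√(4πDt)), so D = M²/(4πt·(n_e·A·C_max)²).
n_e·A·C_max = 0.33 × 6.35 × 0.795 = 1.666 kg/m.
D = 15.8²/(4π × 127 × 1.666²) = 0.0564 m²/day.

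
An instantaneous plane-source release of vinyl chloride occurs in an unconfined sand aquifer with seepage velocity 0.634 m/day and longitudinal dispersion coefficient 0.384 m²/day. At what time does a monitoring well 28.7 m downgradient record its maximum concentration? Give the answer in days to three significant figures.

For the 1D instantaneous-source solution, setting ∂C/∂t = 0 at fixed x gives v²t² + 2Dt − x² = 0, so t = (√(D² + v²x²) − D)/v².
√(D² + v²x²) = √(0.384² + 0.634² × 28.7²) = 18.20; v² = 0.401956.
t = (18.20 − 0.384)/0.401956 = 44.3 days (vs. the pure-advection estimate x/v = 45.3 d).

44.3 days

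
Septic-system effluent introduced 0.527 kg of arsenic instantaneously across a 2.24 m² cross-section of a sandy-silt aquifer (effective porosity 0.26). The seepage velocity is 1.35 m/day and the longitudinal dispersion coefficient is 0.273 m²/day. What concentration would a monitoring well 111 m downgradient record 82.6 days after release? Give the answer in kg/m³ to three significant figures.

For an instantaneous plane source, C(x,t) = M/(n_e·A·√(4πDt)) · exp(−(x−vt)²/(4Dt)), with n_e·A the pore (flow) area.
Plume center vt = 1.35 × 82.6 = 111.51 m, so the well at 111 m is 0.51 m upgradient of the peak.
√(4πDt) = 16.83 m, giving peak height M/(n_e·A·√(4πDt)) = 0.527/(0.26 × 2.24 × 16.83) = 0.05377 kg/m³.
(x−vt)²/(4Dt) = (-0.51)²/(4 × 0.273 × 82.6) = 0.002884; exp(−0.002884) = 0.9971.
C = 0.05377 × 0.9971 = 0.0536 kg/m³.

0.0536 kg/m³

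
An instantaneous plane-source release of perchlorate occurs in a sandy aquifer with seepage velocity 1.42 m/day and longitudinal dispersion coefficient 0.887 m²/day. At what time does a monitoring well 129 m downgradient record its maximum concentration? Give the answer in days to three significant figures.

For the 1D instantaneous-source solution, setting ∂C/∂t = 0 at fixed x gives v²t² + 2Dt − x² = 0, so t = (√(D² + v²x²) − D)/v².
√(D² + v²x²) = √(0.887² + 1.42² × 129²) = 183.2; v² = 2.0164.
t = (183.2 − 0.887)/2.0164 = 90.4 days (vs. the pure-advection estimate x/v = 90.8 d).

90.4 days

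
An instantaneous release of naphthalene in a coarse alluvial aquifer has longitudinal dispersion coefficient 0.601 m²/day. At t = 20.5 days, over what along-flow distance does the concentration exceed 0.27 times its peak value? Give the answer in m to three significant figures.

The plume is Gaussian with σ = √(2Dt) = √(2 × 0.601 × 20.5) = 4.964 m.
C/C_peak = exp(−Δx²/(2σ²)) = 0.27 ⇒ Δx = σ·√(−2 ln 0.27) = 4.964 × 1.618 = 8.032 m.
Width = 2Δx = 16.1 m.

16.1 m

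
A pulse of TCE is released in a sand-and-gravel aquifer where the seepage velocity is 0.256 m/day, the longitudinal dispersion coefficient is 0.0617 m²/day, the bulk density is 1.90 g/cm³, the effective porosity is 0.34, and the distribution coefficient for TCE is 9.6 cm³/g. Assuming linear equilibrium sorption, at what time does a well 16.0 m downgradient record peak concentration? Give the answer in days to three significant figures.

Retardation factor R = 1 + ρ_b·K_d/n = 1 + 1.90 × 9.6/0.34 = 54.65.
Sorption retards both mechanisms: v_R = v/R = 0.004684 m/day, D_R = D/R = 0.001129 m²/day.
Peak time from v_R²t² + 2D_R t − x² = 0: t = (√(D_R² + v_R²x²) − D_R)/v_R².
√(D_R² + v_R²x²) = √(0.001129² + 0.004684² × 16.0²) = 0.07495; v_R² = 2.194e-05.
t = (0.07495 − 0.001129)/2.194e-05 = 3360 days.

3360 days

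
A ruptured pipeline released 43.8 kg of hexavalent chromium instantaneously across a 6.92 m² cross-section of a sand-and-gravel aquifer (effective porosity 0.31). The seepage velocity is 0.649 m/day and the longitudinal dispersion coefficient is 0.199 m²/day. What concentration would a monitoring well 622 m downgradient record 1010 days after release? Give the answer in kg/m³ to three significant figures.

0.101 kg/m³

For an instantaneous plane source, C(x,t) = M/(n_e·A·√(4πDt)) · exp(−(x−vt)²/(4Dt)), with n_e·A the pore (flow) area.
Plume center vt = 0.649 × 1010 = 655.49 m, so the well at 622 m is 33.49 m upgradient of the peak.
√(4πDt) = 50.26 m, giving peak height M/(n_e·A·√(4πDt)) = 43.8/(0.31 × 6.92 × 50.26) = 0.4062 kg/m³.
(x−vt)²/(4Dt) = (-33.49)²/(4 × 0.199 × 1010) = 1.395; exp(−1.395) = 0.2478.
C = 0.4062 × 0.2478 = 0.101 kg/m³.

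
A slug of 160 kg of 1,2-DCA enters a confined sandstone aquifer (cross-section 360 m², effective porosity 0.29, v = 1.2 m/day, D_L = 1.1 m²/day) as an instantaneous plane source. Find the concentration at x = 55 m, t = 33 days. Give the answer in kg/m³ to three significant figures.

0.0140 kg/m³

For an instantaneous plane source, C(x,t) = M/(n_e·A·√(4πDt)) · exp(−(x−vt)²/(4Dt)), with n_e·A the pore (flow) area.
Plume center vt = 1.2 × 33 = 39.6 m, so the well at 55 m is 15.4 m downgradient of the peak.
√(4πDt) = 21.36 m, giving peak height M/(n_e·A·√(4πDt)) = 160/(0.29 × 360 × 21.36) = 0.07175 kg/m³.
(x−vt)²/(4Dt) = (15.4)²/(4 × 1.1 × 33) = 1.633; exp(−1.633) = 0.1953.
C = 0.07175 × 0.1953 = 0.0140 kg/m³.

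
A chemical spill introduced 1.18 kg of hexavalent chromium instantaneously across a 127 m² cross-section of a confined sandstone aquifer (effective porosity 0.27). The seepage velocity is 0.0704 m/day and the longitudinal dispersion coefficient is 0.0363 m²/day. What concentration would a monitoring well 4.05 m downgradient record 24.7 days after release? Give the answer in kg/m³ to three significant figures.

For an instantaneous plane source, C(x,t) = M/(n_e·A·√(4πDt)) · exp(−(x−vt)²/(4Dt)), with n_e·A the pore (flow) area.
Plume center vt = 0.0704 × 24.7 = 1.73888 m, so the well at 4.05 m is 2.31112 m downgradient of the peak.
√(4πDt) = 3.357 m, giving peak height M/(n_e·A·√(4πDt)) = 1.18/(0.27 × 127 × 3.357) = 0.01025 kg/m³.
(x−vt)²/(4Dt) = (2.31112)²/(4 × 0.0363 × 24.7) = 1.489; exp(−1.489) = 0.2256.
C = 0.01025 × 0.2256 = 0.00231 kg/m³.

0.00231 kg/m³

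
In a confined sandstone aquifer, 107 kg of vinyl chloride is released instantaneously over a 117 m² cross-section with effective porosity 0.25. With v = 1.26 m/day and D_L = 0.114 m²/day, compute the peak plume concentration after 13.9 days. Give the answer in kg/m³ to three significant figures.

The peak of an instantaneous 1D plume sits at x = vt; there the Gaussian factor is 1 and C_max = M/(n_e·A·√(4πDt)), where n_e·A is the pore area the mass is dissolved in.
√(4πDt) = √(4π × 0.114 × 13.9) = 4.462 m, so C_max = 107/(0.25 × 117 × 4.462) = 0.820 kg/m³.

0.820 kg/m³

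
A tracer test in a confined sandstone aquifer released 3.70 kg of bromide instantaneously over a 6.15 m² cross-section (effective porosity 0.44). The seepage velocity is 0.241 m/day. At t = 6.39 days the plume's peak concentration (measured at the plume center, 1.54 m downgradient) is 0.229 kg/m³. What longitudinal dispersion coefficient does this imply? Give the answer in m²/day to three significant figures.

0.444 m²/day

At the plume center C_max = M/(n_e·A·√(4πDt)), so D = M²/(4πt·(n_e·A·C_max)²).
n_e·A·C_max = 0.44 × 6.15 × 0.229 = 0.6197 kg/m.
D = 3.70²/(4π × 6.39 × 0.6197²) = 0.444 m²/day.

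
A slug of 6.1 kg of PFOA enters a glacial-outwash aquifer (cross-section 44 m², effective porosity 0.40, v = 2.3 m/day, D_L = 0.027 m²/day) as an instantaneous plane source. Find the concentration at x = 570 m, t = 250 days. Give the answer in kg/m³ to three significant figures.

0.0149 kg/m³

For an instantaneous plane source, C(x,t) = M/(n_e·A·√(4πDt)) · exp(−(x−vt)²/(4Dt)), with n_e·A the pore (flow) area.
Plume center vt = 2.3 × 250 = 575 m, so the well at 570 m is 5 m upgradient of the peak.
√(4πDt) = 9.210 m, giving peak height M/(n_e·A·√(4πDt)) = 6.1/(0.40 × 44 × 9.210) = 0.03763 kg/m³.
(x−vt)²/(4Dt) = (-5)²/(4 × 0.027 × 250) = 0.9259; exp(−0.9259) = 0.3962.
C = 0.03763 × 0.3962 = 0.0149 kg/m³.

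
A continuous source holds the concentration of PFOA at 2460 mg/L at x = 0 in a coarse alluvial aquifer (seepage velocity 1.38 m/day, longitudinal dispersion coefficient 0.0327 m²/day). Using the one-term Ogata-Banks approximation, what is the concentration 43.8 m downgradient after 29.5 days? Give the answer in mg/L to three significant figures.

For a continuous step input, C/C₀ ≈ ½·erfc((x−vt)/(2√(Dt))).
vt = 1.38 × 29.5 = 40.71 m and 2√(Dt) = 2√(0.0327 × 29.5) = 1.964 m.
Argument (x−vt)/(2√(Dt)) = (43.8 − 40.71)/1.964 = 1.573; ½·erfc(1.573) = 0.01306.
C = 2460 × 0.01306 = 32.1 mg/L.

32.1 mg/L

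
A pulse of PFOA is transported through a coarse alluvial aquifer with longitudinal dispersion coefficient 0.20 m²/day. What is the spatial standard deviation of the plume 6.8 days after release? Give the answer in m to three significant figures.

1.65 m

Dispersive spreading gives a Gaussian with σ² = 2Dt; advection only shifts the center.
σ = √(2 × 0.20 × 6.8) = 1.65 m.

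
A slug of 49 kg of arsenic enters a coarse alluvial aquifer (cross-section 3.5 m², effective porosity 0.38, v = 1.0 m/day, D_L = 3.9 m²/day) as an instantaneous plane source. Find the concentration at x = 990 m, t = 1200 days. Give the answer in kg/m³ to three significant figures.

For an instantaneous plane source, C(x,t) = M/(n_e·A·√(4πDt)) · exp(−(x−vt)²/(4Dt)), with n_e·A the pore (flow) area.
Plume center vt = 1.0 × 1200 = 1200 m, so the well at 990 m is 210 m upgradient of the peak.
√(4πDt) = 242.5 m, giving peak height M/(n_e·A·√(4πDt)) = 49/(0.38 × 3.5 × 242.5) = 0.1519 kg/m³.
(x−vt)²/(4Dt) = (-210)²/(4 × 3.9 × 1200) = 2.356; exp(−2.356) = 0.09480.
C = 0.1519 × 0.09480 = 0.0144 kg/m³.

0.0144 kg/m³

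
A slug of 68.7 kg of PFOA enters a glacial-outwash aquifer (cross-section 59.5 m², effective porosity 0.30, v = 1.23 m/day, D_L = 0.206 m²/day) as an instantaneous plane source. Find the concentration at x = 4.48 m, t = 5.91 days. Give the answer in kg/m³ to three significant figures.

0.199 kg/m³

For an instantaneous plane source, C(x,t) = M/(n_e·A·√(4πDt)) · exp(−(x−vt)²/(4Dt)), with n_e·A the pore (flow) area.
Plume center vt = 1.23 × 5.91 = 7.2693 m, so the well at 4.48 m is 2.7893 m upgradient of the peak.
√(4πDt) = 3.911 m, giving peak height M/(n_e·A·√(4πDt)) = 68.7/(0.30 × 59.5 × 3.911) = 0.9841 kg/m³.
(x−vt)²/(4Dt) = (-2.7893)²/(4 × 0.206 × 5.91) = 1.598; exp(−1.598) = 0.2023.
C = 0.9841 × 0.2023 = 0.199 kg/m³.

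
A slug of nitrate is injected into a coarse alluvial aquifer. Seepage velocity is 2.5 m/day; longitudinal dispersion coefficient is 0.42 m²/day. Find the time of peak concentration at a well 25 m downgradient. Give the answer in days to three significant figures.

For the 1D instantaneous-source solution, setting ∂C/∂t = 0 at fixed x gives v²t² + 2Dt − x² = 0, so t = (√(D² + v²x²) − D)/v².
√(D² + v²x²) = √(0.42² + 2.5² × 25²) = 62.50; v² = 6.25.
t = (62.50 − 0.42)/6.25 = 9.93 days (vs. the pure-advection estimate x/v = 10.0 d).

9.93 days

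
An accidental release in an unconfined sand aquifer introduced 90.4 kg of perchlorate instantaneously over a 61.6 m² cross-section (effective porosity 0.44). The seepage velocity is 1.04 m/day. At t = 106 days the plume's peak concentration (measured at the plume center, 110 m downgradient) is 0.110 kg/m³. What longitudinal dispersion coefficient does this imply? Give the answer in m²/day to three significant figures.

At the plume center C_max = M/(n_e·A·√(4πDt)), so D = M²/(4πt·(n_e·A·C_max)²).
n_e·A·C_max = 0.44 × 61.6 × 0.110 = 2.981 kg/m.
D = 90.4²/(4π × 106 × 2.981²) = 0.690 m²/day.

0.690 m²/day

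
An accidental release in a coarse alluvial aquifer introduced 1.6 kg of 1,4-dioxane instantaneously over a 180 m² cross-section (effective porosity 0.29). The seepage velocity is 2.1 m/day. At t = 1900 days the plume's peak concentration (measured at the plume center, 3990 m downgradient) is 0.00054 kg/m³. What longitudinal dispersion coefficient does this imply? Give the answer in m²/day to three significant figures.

At the plume center C_max = M/(n_e·A·√(4πDt)), so D = M²/(4πt·(n_e·A·C_max)²).
n_e·A·C_max = 0.29 × 180 × 0.00054 = 0.02819 kg/m.
D = 1.6²/(4π × 1900 × 0.02819²) = 0.135 m²/day.

0.135 m²/day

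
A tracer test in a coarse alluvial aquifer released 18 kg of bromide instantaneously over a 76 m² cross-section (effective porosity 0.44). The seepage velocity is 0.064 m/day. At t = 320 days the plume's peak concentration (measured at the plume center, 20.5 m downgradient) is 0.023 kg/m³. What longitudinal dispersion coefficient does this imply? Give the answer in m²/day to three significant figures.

0.136 m²/day

At the plume center C_max = M/(n_e·A·√(4πDt)), so D = M²/(4πt·(n_e·A·C_max)²).
n_e·A·C_max = 0.44 × 76 × 0.023 = 0.7691 kg/m.
D = 18²/(4π × 320 × 0.7691²) = 0.136 m²/day.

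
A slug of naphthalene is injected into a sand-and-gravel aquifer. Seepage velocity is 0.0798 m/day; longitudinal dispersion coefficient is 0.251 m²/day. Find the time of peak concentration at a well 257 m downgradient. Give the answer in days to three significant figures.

3180 days

For the 1D instantaneous-source solution, setting ∂C/∂t = 0 at fixed x gives v²t² + 2Dt − x² = 0, so t = (√(D² + v²x²) − D)/v².
√(D² + v²x²) = √(0.251² + 0.0798² × 257²) = 20.51; v² = 0.00636804.
t = (20.51 − 0.251)/0.00636804 = 3180 days (vs. the pure-advection estimate x/v = 3220 d).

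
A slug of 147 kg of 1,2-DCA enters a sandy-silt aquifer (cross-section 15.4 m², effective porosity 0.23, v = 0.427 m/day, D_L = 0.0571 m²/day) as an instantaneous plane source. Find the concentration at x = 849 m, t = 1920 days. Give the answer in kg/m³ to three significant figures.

For an instantaneous plane source, C(x,t) = M/(n_e·A·√(4πDt)) · exp(−(x−vt)²/(4Dt)), with n_e·A the pore (flow) area.
Plume center vt = 0.427 × 1920 = 819.84 m, so the well at 849 m is 29.16 m downgradient of the peak.
√(4πDt) = 37.12 m, giving peak height M/(n_e·A·√(4πDt)) = 147/(0.23 × 15.4 × 37.12) = 1.118 kg/m³.
(x−vt)²/(4Dt) = (29.16)²/(4 × 0.0571 × 1920) = 1.939; exp(−1.939) = 0.1438.
C = 1.118 × 0.1438 = 0.161 kg/m³.

0.161 kg/m³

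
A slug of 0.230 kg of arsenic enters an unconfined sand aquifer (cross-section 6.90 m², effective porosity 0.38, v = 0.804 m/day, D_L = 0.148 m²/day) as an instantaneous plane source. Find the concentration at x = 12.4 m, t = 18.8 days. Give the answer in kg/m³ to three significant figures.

0.00765 kg/m³

For an instantaneous plane source, C(x,t) = M/(n_e·A·√(4πDt)) · exp(−(x−vt)²/(4Dt)), with n_e·A the pore (flow) area.
Plume center vt = 0.804 × 18.8 = 15.1152 m, so the well at 12.4 m is 2.7152 m upgradient of the peak.
√(4πDt) = 5.913 m, giving peak height M/(n_e·A·√(4πDt)) = 0.230/(0.38 × 6.90 × 5.913) = 0.01483 kg/m³.
(x−vt)²/(4Dt) = (-2.7152)²/(4 × 0.148 × 18.8) = 0.6624; exp(−0.6624) = 0.5156.
C = 0.01483 × 0.5156 = 0.00765 kg/m³.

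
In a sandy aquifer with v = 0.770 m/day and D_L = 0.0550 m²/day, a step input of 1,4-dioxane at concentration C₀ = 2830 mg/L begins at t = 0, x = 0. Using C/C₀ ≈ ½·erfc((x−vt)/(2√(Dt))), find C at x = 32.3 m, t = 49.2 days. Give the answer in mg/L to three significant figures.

2810 mg/L

For a continuous step input, C/C₀ ≈ ½·erfc((x−vt)/(2√(Dt))).
vt = 0.770 × 49.2 = 37.884 m and 2√(Dt) = 2√(0.0550 × 49.2) = 3.290 m.
Argument (x−vt)/(2√(Dt)) = (32.3 − 37.884)/3.290 = -1.697; ½·erfc(-1.697) = 0.9918.
C = 2830 × 0.9918 = 2810 mg/L.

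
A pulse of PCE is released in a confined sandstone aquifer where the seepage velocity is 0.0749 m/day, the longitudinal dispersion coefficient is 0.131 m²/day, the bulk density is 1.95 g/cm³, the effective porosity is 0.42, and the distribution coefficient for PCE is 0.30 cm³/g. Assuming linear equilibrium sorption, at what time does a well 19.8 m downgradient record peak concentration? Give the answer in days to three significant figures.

Retardation factor R = 1 + ρ_b·K_d/n = 1 + 1.95 × 0.30/0.42 = 2.393.
Sorption retards both mechanisms: v_R = v/R = 0.03130 m/day, D_R = D/R = 0.05474 m²/day.
Peak time from v_R²t² + 2D_R t − x² = 0: t = (√(D_R² + v_R²x²) − D_R)/v_R².
√(D_R² + v_R²x²) = √(0.05474² + 0.03130² × 19.8²) = 0.6222; v_R² = 0.0009797.
t = (0.6222 − 0.05474)/0.0009797 = 579 days.

579 days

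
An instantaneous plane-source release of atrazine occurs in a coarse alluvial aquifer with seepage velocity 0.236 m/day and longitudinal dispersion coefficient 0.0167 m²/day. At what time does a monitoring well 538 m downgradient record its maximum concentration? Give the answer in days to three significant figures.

2280 days

For the 1D instantaneous-source solution, setting ∂C/∂t = 0 at fixed x gives v²t² + 2Dt − x² = 0, so t = (√(D² + v²x²) − D)/v².
√(D² + v²x²) = √(0.0167² + 0.236² × 538²) = 127.0; v² = 0.055696.
t = (127.0 − 0.0167)/0.055696 = 2280 days (vs. the pure-advection estimate x/v = 2280 d).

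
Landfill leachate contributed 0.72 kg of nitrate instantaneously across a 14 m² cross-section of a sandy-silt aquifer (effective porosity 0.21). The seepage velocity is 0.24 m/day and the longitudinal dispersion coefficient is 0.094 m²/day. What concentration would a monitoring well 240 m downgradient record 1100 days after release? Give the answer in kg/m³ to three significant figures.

For an instantaneous plane source, C(x,t) = M/(n_e·A·√(4πDt)) · exp(−(x−vt)²/(4Dt)), with n_e·A the pore (flow) area.
Plume center vt = 0.24 × 1100 = 264 m, so the well at 240 m is 24 m upgradient of the peak.
√(4πDt) = 36.05 m, giving peak height M/(n_e·A·√(4πDt)) = 0.72/(0.21 × 14 × 36.05) = 0.006793 kg/m³.
(x−vt)²/(4Dt) = (-24)²/(4 × 0.094 × 1100) = 1.393; exp(−1.393) = 0.2483.
C = 0.006793 × 0.2483 = 0.00169 kg/m³.

0.00169 kg/m³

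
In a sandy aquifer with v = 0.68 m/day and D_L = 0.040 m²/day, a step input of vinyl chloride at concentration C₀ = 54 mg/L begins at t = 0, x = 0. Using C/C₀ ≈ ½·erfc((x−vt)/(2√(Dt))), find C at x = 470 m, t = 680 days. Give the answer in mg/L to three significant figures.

For a continuous step input, C/C₀ ≈ ½·erfc((x−vt)/(2√(Dt))).
vt = 0.68 × 680 = 462.4 m and 2√(Dt) = 2√(0.040 × 680) = 10.43 m.
Argument (x−vt)/(2√(Dt)) = (470 − 462.4)/10.43 = 0.7287; ½·erfc(0.7287) = 0.1514.
C = 54 × 0.1514 = 8.18 mg/L.

8.18 mg/L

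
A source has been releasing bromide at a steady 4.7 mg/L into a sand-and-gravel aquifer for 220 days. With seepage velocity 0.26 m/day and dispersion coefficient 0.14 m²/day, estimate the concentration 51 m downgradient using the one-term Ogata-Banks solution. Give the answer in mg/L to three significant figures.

3.69 mg/L

For a continuous step input, C/C₀ ≈ ½·erfc((x−vt)/(2√(Dt))).
vt = 0.26 × 220 = 57.2 m and 2√(Dt) = 2√(0.14 × 220) = 11.10 m.
Argument (x−vt)/(2√(Dt)) = (51 − 57.2)/11.10 = -0.5586; ½·erfc(-0.5586) = 0.7852.
C = 4.7 × 0.7852 = 3.69 mg/L.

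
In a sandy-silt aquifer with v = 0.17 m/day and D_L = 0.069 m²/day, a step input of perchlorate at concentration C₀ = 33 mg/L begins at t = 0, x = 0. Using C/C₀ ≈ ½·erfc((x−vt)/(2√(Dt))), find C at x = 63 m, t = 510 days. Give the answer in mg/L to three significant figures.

For a continuous step input, C/C₀ ≈ ½·erfc((x−vt)/(2√(Dt))).
vt = 0.17 × 510 = 86.7 m and 2√(Dt) = 2√(0.069 × 510) = 11.86 m.
Argument (x−vt)/(2√(Dt)) = (63 − 86.7)/11.86 = -1.998; ½·erfc(-1.998) = 0.9976.
C = 33 × 0.9976 = 32.9 mg/L.

32.9 mg/L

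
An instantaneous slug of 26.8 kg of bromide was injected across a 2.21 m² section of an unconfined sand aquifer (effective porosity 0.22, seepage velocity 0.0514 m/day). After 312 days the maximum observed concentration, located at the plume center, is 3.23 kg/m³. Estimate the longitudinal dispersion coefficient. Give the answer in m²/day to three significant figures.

0.0743 m²/day

At the plume center C_max = M/(n_e·A·√(4πDt)), so D = M²/(4πt·(n_e·A·C_max)²).
n_e·A·C_max = 0.22 × 2.21 × 3.23 = 1.570 kg/m.
D = 26.8²/(4π × 312 × 1.570²) = 0.0743 m²/day.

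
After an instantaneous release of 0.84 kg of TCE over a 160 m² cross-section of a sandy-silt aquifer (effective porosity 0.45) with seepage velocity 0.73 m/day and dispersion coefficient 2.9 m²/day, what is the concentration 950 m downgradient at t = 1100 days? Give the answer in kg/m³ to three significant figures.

1.07e-05 kg/m³

For an instantaneous plane source, C(x,t) = M/(n_e·A·√(4πDt)) · exp(−(x−vt)²/(4Dt)), with n_e·A the pore (flow) area.
Plume center vt = 0.73 × 1100 = 803 m, so the well at 950 m is 147 m downgradient of the peak.
√(4πDt) = 200.2 m, giving peak height M/(n_e·A·√(4πDt)) = 0.84/(0.45 × 160 × 200.2) = 5.828e-05 kg/m³.
(x−vt)²/(4Dt) = (147)²/(4 × 2.9 × 1100) = 1.693; exp(−1.693) = 0.1840.
C = 5.828e-05 × 0.1840 = 1.07e-05 kg/m³.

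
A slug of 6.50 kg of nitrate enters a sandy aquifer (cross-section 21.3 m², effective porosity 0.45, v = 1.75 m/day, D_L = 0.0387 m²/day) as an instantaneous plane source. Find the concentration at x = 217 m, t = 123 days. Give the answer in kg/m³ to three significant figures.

0.0747 kg/m³

For an instantaneous plane source, C(x,t) = M/(n_e·A·√(4πDt)) · exp(−(x−vt)²/(4Dt)), with n_e·A the pore (flow) area.
Plume center vt = 1.75 × 123 = 215.25 m, so the well at 217 m is 1.75 m downgradient of the peak.
√(4πDt) = 7.734 m, giving peak height M/(n_e·A·√(4πDt)) = 6.50/(0.45 × 21.3 × 7.734) = 0.08768 kg/m³.
(x−vt)²/(4Dt) = (1.75)²/(4 × 0.0387 × 123) = 0.1608; exp(−0.1608) = 0.8515.
C = 0.08768 × 0.8515 = 0.0747 kg/m³.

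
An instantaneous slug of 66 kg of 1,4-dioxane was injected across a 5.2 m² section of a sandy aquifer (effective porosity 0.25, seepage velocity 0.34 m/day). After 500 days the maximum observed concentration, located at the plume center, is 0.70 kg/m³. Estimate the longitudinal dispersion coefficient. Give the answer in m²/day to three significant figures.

0.837 m²/day

At the plume center C_max = M/(n_e·A·√(4πDt)), so D = M²/(4πt·(n_e·A·C_max)²).
n_e·A·C_max = 0.25 × 5.2 × 0.70 = 0.9100 kg/m.
D = 66²/(4π × 500 × 0.9100²) = 0.837 m²/day.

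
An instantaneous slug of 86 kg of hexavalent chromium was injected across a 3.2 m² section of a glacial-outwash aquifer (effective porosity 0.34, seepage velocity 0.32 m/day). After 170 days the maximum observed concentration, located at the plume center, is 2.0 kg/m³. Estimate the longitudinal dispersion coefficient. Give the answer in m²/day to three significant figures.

0.731 m²/day

At the plume center C_max = M/(n_e·A·√(4πDt)), so D = M²/(4πt·(n_e·A·C_max)²).
n_e·A·C_max = 0.34 × 3.2 × 2.0 = 2.176 kg/m.
D = 86²/(4π × 170 × 2.176²) = 0.731 m²/day.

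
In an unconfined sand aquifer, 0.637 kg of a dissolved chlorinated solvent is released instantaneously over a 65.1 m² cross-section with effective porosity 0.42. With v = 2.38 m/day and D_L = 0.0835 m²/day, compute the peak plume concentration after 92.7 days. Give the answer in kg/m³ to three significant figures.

The peak of an instantaneous 1D plume sits at x = vt; there the Gaussian factor is 1 and C_max = M/(n_e·A·√(4πDt)), where n_e·A is the pore area the mass is dissolved in.
√(4πDt) = √(4π × 0.0835 × 92.7) = 9.863 m, so C_max = 0.637/(0.42 × 65.1 × 9.863) = 0.00236 kg/m³.

0.00236 kg/m³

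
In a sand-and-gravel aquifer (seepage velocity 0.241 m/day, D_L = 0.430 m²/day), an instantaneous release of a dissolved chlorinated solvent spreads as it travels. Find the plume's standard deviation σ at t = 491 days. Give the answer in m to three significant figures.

Dispersive spreading gives a Gaussian with σ² = 2Dt; advection only shifts the center.
σ = √(2 × 0.430 × 491) = 20.5 m.

20.5 m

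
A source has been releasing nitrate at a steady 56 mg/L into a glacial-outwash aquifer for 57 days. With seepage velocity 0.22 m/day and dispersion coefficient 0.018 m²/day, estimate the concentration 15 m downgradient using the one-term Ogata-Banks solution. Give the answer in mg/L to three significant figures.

2.41 mg/L

For a continuous step input, C/C₀ ≈ ½·erfc((x−vt)/(2√(Dt))).
vt = 0.22 × 57 = 12.54 m and 2√(Dt) = 2√(0.018 × 57) = 2.026 m.
Argument (x−vt)/(2√(Dt)) = (15 − 12.54)/2.026 = 1.214; ½·erfc(1.214) = 0.04300.
C = 56 × 0.04300 = 2.41 mg/L.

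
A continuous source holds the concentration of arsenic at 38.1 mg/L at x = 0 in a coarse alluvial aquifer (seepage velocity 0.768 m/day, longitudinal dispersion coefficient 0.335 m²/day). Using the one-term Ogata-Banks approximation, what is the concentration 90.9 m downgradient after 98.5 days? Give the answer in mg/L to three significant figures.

For a continuous step input, C/C₀ ≈ ½·erfc((x−vt)/(2√(Dt))).
vt = 0.768 × 98.5 = 75.648 m and 2√(Dt) = 2√(0.335 × 98.5) = 11.49 m.
Argument (x−vt)/(2√(Dt)) = (90.9 − 75.648)/11.49 = 1.327; ½·erfc(1.327) = 0.03028.
C = 38.1 × 0.03028 = 1.15 mg/L.

1.15 mg/L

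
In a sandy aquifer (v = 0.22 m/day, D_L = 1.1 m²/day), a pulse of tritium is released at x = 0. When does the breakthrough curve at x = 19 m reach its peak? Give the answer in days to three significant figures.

66.6 days

For the 1D instantaneous-source solution, setting ∂C/∂t = 0 at fixed x gives v²t² + 2Dt − x² = 0, so t = (√(D² + v²x²) − D)/v².
√(D² + v²x²) = √(1.1² + 0.22² × 19²) = 4.322; v² = 0.0484.
t = (4.322 − 1.1)/0.0484 = 66.6 days (vs. the pure-advection estimate x/v = 86.4 d).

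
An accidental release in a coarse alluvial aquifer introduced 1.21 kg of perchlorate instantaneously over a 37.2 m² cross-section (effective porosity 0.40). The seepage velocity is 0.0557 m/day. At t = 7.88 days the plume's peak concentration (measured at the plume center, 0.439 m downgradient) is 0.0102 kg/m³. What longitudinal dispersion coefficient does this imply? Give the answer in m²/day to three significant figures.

0.642 m²/day

At the plume center C_max = M/(n_e·A·√(4πDt)), so D = M²/(4πt·(n_e·A·C_max)²).
n_e·A·C_max = 0.40 × 37.2 × 0.0102 = 0.1518 kg/m.
D = 1.21²/(4π × 7.88 × 0.1518²) = 0.642 m²/day.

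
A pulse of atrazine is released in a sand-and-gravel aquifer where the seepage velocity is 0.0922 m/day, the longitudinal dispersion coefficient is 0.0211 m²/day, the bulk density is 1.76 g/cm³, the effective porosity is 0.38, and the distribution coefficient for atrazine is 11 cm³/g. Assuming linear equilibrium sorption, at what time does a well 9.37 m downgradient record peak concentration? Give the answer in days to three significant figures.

Retardation factor R = 1 + ρ_b·K_d/n = 1 + 1.76 × 11/0.38 = 51.95.
Sorption retards both mechanisms: v_R = v/R = 0.001775 m/day, D_R = D/R = 0.0004062 m²/day.
Peak time from v_R²t² + 2D_R t − x² = 0: t = (√(D_R² + v_R²x²) − D_R)/v_R².
√(D_R² + v_R²x²) = √(0.0004062² + 0.001775² × 9.37²) = 0.01664; v_R² = 3.151e-06.
t = (0.01664 − 0.0004062)/3.151e-06 = 5150 days.

5150 days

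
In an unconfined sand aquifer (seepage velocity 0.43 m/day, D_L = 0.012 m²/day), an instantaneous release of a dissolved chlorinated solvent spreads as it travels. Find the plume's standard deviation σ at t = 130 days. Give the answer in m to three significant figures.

Dispersive spreading gives a Gaussian with σ² = 2Dt; advection only shifts the center.
σ = √(2 × 0.012 × 130) = 1.77 m.

1.77 m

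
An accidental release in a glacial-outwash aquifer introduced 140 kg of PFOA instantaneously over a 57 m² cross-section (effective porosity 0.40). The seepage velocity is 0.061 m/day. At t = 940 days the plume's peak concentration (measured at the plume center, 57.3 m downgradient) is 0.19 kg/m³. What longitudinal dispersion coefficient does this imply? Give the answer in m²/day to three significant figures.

At the plume center C_max = M/(n_e·A·√(4πDt)), so D = M²/(4πt·(n_e·A·C_max)²).
n_e·A·C_max = 0.40 × 57 × 0.19 = 4.332 kg/m.
D = 140²/(4π × 940 × 4.332²) = 0.0884 m²/day.

0.0884 m²/day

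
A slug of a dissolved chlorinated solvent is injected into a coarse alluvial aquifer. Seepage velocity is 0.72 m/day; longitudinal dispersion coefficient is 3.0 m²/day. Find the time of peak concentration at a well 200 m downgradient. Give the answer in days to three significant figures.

272 days

For the 1D instantaneous-source solution, setting ∂C/∂t = 0 at fixed x gives v²t² + 2Dt − x² = 0, so t = (√(D² + v²x²) − D)/v².
√(D² + v²x²) = √(3.0² + 0.72² × 200²) = 144.0; v² = 0.5184.
t = (144.0 − 3.0)/0.5184 = 272 days (vs. the pure-advection estimate x/v = 278 d).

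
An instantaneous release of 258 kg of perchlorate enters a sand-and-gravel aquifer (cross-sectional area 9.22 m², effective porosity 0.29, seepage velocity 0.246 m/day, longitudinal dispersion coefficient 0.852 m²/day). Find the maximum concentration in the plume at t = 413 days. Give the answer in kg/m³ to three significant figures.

The peak of an instantaneous 1D plume sits at x = vt; there the Gaussian factor is 1 and C_max = M/(n_e·A·√(4πDt)), where n_e·A is the pore area the mass is dissolved in.
√(4πDt) = √(4π × 0.852 × 413) = 66.50 m, so C_max = 258/(0.29 × 9.22 × 66.50) = 1.45 kg/m³.

1.45 kg/m³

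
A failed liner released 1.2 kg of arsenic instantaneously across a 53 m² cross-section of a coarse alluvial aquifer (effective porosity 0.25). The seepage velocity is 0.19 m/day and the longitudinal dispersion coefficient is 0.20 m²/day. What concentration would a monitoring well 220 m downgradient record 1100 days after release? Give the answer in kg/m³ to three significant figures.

For an instantaneous plane source, C(x,t) = M/(n_e·A·√(4πDt)) · exp(−(x−vt)²/(4Dt)), with n_e·A the pore (flow) area.
Plume center vt = 0.19 × 1100 = 209 m, so the well at 220 m is 11 m downgradient of the peak.
√(4πDt) = 52.58 m, giving peak height M/(n_e·A·√(4πDt)) = 1.2/(0.25 × 53 × 52.58) = 0.001722 kg/m³.
(x−vt)²/(4Dt) = (11)²/(4 × 0.20 × 1100) = 0.1375; exp(−0.1375) = 0.8715.
C = 0.001722 × 0.8715 = 0.00150 kg/m³.

0.00150 kg/m³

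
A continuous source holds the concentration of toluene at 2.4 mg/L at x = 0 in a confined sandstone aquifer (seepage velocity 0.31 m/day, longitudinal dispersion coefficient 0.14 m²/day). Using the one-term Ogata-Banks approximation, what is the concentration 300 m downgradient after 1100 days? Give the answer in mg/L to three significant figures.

For a continuous step input, C/C₀ ≈ ½·erfc((x−vt)/(2√(Dt))).
vt = 0.31 × 1100 = 341 m and 2√(Dt) = 2√(0.14 × 1100) = 24.82 m.
Argument (x−vt)/(2√(Dt)) = (300 − 341)/24.82 = -1.652; ½·erfc(-1.652) = 0.9903.
C = 2.4 × 0.9903 = 2.38 mg/L.

2.38 mg/L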